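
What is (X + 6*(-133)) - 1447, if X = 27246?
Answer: 25001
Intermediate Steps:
(X + 6*(-133)) - 1447 = (27246 + 6*(-133)) - 1447 = (27246 - 798) - 1447 = 26448 - 1447 = 25001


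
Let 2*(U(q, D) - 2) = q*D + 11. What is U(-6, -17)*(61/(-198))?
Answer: -793/44 ≈ -18.023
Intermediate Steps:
U(q, D) = 15/2 + D*q/2 (U(q, D) = 2 + (q*D + 11)/2 = 2 + (D*q + 11)/2 = 2 + (11 + D*q)/2 = 2 + (11/2 + D*q/2) = 15/2 + D*q/2)
U(-6, -17)*(61/(-198)) = (15/2 + (1/2)*(-17)*(-6))*(61/(-198)) = (15/2 + 51)*(61*(-1/198)) = (117/2)*(-61/198) = -793/44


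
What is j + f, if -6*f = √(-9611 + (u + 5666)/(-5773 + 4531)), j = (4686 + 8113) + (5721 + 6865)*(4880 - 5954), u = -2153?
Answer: -13504565 - 5*I*√7323430/828 ≈ -1.3505e+7 - 16.342*I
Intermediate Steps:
j = -13504565 (j = 12799 + 12586*(-1074) = 12799 - 13517364 = -13504565)
f = -5*I*√7323430/828 (f = -√(-9611 + (-2153 + 5666)/(-5773 + 4531))/6 = -√(-9611 + 3513/(-1242))/6 = -√(-9611 + 3513*(-1/1242))/6 = -√(-9611 - 1171/414)/6 = -5*I*√7323430/828 ≈ -16.342*I)
j + f = -13504565 - 5*I*√7323430/828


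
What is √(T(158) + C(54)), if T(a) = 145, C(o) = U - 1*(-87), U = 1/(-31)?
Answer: 3*√24769/31 ≈ 15.230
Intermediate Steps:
U = -1/31 ≈ -0.032258
C(o) = 2696/31 (C(o) = -1/31 - 1*(-87) = -1/31 + 87 = 2696/31)
√(T(158) + C(54)) = √(145 + 2696/31) = √(7191/31) = 3*√24769/31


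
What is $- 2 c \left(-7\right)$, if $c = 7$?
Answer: $98$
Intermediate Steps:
$- 2 c \left(-7\right) = \left(-2\right) 7 \left(-7\right) = \left(-14\right) \left(-7\right) = 98$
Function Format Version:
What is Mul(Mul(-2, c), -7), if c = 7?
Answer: 98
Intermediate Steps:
Mul(Mul(-2, c), -7) = Mul(Mul(-2, 7), -7) = Mul(-14, -7) = 98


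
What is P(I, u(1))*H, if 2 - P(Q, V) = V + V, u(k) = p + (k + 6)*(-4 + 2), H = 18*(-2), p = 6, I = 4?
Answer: -648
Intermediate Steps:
H = -36
u(k) = -6 - 2*k (u(k) = 6 + (k + 6)*(-4 + 2) = 6 + (6 + k)*(-2) = 6 + (-12 - 2*k) = -6 - 2*k)
P(Q, V) = 2 - 2*V (P(Q, V) = 2 - (V + V) = 2 - 2*V)
P(I, u(1))*H = (2 - 2*(-6 - 2*1))*(-36) = (2 - 2*(-6 - 2))*(-36) = (2 - 2*(-8))*(-36) = (2 + 16)*(-36) = 18*(-36) = -648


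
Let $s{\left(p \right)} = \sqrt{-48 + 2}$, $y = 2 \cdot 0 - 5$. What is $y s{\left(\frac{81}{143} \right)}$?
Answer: $- 5 i \sqrt{46} \approx - 33.912 i$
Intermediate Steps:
$y = -5$ ($y = 0 - 5 = -5$)
$s{\left(p \right)} = i \sqrt{46}$ ($s{\left(p \right)} = \sqrt{-46} = i \sqrt{46}$)
$y s{\left(\frac{81}{143} \right)} = - 5 i \sqrt{46}$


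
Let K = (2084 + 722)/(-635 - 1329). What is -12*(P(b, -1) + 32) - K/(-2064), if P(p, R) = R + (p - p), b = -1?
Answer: -753988859/2026848 ≈ -372.00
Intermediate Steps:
K = -1403/982 (K = 2806/(-1964) = 2806*(-1/1964) = -1403/982 ≈ -1.4287)
P(p, R) = R (P(p, R) = R + 0 = R)
-12*(P(b, -1) + 32) - K/(-2064) = -12*(-1 + 32) - (-1403)/(982*(-2064)) = -12*31 - (-1403)*(-1)/(982*2064) = -372 - 1*1403/2026848 = -372 - 1403/2026848 = -753988859/2026848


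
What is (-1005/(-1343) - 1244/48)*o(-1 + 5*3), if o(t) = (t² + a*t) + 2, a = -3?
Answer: -5272969/1343 ≈ -3926.3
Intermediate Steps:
o(t) = 2 + t² - 3*t (o(t) = (t² - 3*t) + 2 = 2 + t² - 3*t)
(-1005/(-1343) - 1244/48)*o(-1 + 5*3) = (-1005/(-1343) - 1244/48)*(2 + (-1 + 5*3)² - 3*(-1 + 5*3)) = (-1005*(-1/1343) - 1244*1/48)*(2 + (-1 + 15)² - 3*(-1 + 15)) = (1005/1343 - 311/12)*(2 + 14² - 3*14) = -405613*(2 + 196 - 42)/16116 = -405613/16116*156 = -5272969/1343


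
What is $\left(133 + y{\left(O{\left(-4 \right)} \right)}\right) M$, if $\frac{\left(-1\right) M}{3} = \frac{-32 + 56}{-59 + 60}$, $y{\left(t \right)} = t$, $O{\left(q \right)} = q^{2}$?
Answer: $-10728$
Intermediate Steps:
$M = -72$ ($M = - 3 \frac{-32 + 56}{-59 + 60} = - 3 \cdot \frac{24}{1} = - 3 \cdot 24 \cdot 1 = \left(-3\right) 24 = -72$)
$\left(133 + y{\left(O{\left(-4 \right)} \right)}\right) M = \left(133 + \left(-4\right)^{2}\right) \left(-72\right) = \left(133 + 16\right) \left(-72\right) = 149 \left(-72\right) = -10728$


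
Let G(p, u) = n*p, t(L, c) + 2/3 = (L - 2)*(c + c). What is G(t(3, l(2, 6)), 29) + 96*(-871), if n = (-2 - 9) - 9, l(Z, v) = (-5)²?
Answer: -253808/3 ≈ -84603.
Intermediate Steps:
l(Z, v) = 25
n = -20 (n = -11 - 9 = -20)
t(L, c) = -⅔ + 2*c*(-2 + L) (t(L, c) = -⅔ + (L - 2)*(c + c) = -⅔ + (-2 + L)*(2*c) = -⅔ + 2*c*(-2 + L))
G(p, u) = -20*p
G(t(3, l(2, 6)), 29) + 96*(-871) = -20*(-⅔ - 4*25 + 2*3*25) + 96*(-871) = -20*(-⅔ - 100 + 150) - 83616 = -20*148/3 - 83616 = -2960/3 - 83616 = -253808/3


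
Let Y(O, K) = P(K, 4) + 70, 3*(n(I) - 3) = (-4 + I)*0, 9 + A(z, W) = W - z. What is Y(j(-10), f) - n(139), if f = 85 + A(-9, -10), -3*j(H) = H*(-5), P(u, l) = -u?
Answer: -8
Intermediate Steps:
A(z, W) = -9 + W - z (A(z, W) = -9 + (W - z) = -9 + W - z)
j(H) = 5*H/3 (j(H) = -H*(-5)/3 = -(-5)*H/3 = 5*H/3)
f = 75 (f = 85 + (-9 - 10 - 1*(-9)) = 85 + (-9 - 10 + 9) = 85 - 10 = 75)
n(I) = 3 (n(I) = 3 + ((-4 + I)*0)/3 = 3 + (⅓)*0 = 3 + 0 = 3)
Y(O, K) = 70 - K (Y(O, K) = -K + 70 = 70 - K)
Y(j(-10), f) - n(139) = (70 - 1*75) - 1*3 = (70 - 75) - 3 = -5 - 3 = -8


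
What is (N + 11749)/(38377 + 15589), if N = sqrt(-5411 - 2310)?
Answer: 11749/53966 + I*sqrt(7721)/53966 ≈ 0.21771 + 0.0016282*I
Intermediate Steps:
N = I*sqrt(7721) (N = sqrt(-7721) = I*sqrt(7721) ≈ 87.869*I)
(N + 11749)/(38377 + 15589) = (I*sqrt(7721) + 11749)/(38377 + 15589) = (11749 + I*sqrt(7721))/53966 = (11749 + I*sqrt(7721))*(1/53966) = 11749/53966 + I*sqrt(7721)/53966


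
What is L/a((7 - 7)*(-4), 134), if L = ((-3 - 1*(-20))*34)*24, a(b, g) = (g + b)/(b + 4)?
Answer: 27744/67 ≈ 414.09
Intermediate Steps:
a(b, g) = (b + g)/(4 + b)
L = 13872 (L = ((-3 + 20)*34)*24 = (17*34)*24 = 578*24 = 13872)
L/a((7 - 7)*(-4), 134) = 13872/((((7 - 7)*(-4) + 134)/(4 + (7 - 7)*(-4)))) = 13872/(((0*(-4) + 134)/(4 + 0*(-4)))) = 13872/(((0 + 134)/(4 + 0))) = 13872/((134/4)) = 13872/(((1/4)*134)) = 13872/(67/2) = 13872*(2/67) = 27744/67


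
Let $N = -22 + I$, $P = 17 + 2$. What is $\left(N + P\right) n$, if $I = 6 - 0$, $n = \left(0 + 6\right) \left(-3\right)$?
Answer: $-54$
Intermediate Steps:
$P = 19$
$n = -18$ ($n = 6 \left(-3\right) = -18$)
$I = 6$ ($I = 6 + 0 = 6$)
$N = -16$ ($N = -22 + 6 = -16$)
$\left(N + P\right) n = \left(-16 + 19\right) \left(-18\right) = 3 \left(-18\right) = -54$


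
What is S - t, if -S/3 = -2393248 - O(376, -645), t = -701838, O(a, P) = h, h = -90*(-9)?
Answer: 7884012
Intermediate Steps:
h = 810
O(a, P) = 810
S = 7182174 (S = -3*(-2393248 - 1*810) = -3*(-2393248 - 810) = -3*(-2394058) = 7182174)
S - t = 7182174 - 1*(-701838) = 7182174 + 701838 = 7884012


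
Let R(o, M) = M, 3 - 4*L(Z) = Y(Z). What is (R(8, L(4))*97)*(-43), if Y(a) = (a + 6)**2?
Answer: 404587/4 ≈ 1.0115e+5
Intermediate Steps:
Y(a) = (6 + a)**2
L(Z) = 3/4 - (6 + Z)**2/4
(R(8, L(4))*97)*(-43) = ((3/4 - (6 + 4)**2/4)*97)*(-43) = ((3/4 - 1/4*10**2)*97)*(-43) = ((3/4 - 1/4*100)*97)*(-43) = ((3/4 - 25)*97)*(-43) = -97/4*97*(-43) = -9409/4*(-43) = 404587/4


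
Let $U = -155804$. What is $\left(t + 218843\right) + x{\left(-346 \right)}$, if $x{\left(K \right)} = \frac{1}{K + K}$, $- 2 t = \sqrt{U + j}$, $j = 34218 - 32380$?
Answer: $\frac{151439355}{692} - \frac{i \sqrt{153966}}{2} \approx 2.1884 \cdot 10^{5} - 196.19 i$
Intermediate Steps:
$j = 1838$ ($j = 34218 - 32380 = 1838$)
$t = - \frac{i \sqrt{153966}}{2}$ ($t = - \frac{\sqrt{-155804 + 1838}}{2} = - \frac{\sqrt{-153966}}{2} = - \frac{i \sqrt{153966}}{2} \approx - 196.19 i$)
$x{\left(K \right)} = \frac{1}{2 K}$
$\left(t + 218843\right) + x{\left(-346 \right)} = \left(- \frac{i \sqrt{153966}}{2} + 218843\right) + \frac{1}{2 \left(-346\right)} = \left(218843 - \frac{i \sqrt{153966}}{2}\right) + \frac{1}{2} \left(- \frac{1}{346}\right) = \left(218843 - \frac{i \sqrt{153966}}{2}\right) - \frac{1}{692} = \frac{151439355}{692} - \frac{i \sqrt{153966}}{2}$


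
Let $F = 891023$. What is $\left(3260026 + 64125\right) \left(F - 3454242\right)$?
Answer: $-8520527002069$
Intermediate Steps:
$\left(3260026 + 64125\right) \left(F - 3454242\right) = \left(3260026 + 64125\right) \left(891023 - 3454242\right) = 3324151 \left(-2563219\right) = -8520527002069$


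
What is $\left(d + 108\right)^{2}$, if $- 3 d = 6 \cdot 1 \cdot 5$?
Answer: $9604$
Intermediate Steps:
$d = -10$ ($d = - \frac{6 \cdot 1 \cdot 5}{3} = - \frac{6 \cdot 5}{3} = \left(- \frac{1}{3}\right) 30 = -10$)
$\left(d + 108\right)^{2} = \left(-10 + 108\right)^{2} = 98^{2} = 9604$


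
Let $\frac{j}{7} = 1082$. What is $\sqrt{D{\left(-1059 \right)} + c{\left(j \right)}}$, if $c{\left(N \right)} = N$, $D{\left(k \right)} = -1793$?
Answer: $\sqrt{5781} \approx 76.033$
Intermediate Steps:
$j = 7574$ ($j = 7 \cdot 1082 = 7574$)
$\sqrt{D{\left(-1059 \right)} + c{\left(j \right)}} = \sqrt{-1793 + 7574} = \sqrt{5781}$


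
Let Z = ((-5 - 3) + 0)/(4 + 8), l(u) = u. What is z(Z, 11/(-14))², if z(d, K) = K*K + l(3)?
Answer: 502681/38416 ≈ 13.085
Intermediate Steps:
Z = -⅔ (Z = (-8 + 0)/12 = -8*1/12 = -⅔ ≈ -0.66667)
z(d, K) = 3 + K² (z(d, K) = K*K + 3 = K² + 3 = 3 + K²)
z(Z, 11/(-14))² = (3 + (11/(-14))²)² = (3 + (11*(-1/14))²)² = (3 + (-11/14)²)² = (3 + 121/196)² = (709/196)² = 502681/38416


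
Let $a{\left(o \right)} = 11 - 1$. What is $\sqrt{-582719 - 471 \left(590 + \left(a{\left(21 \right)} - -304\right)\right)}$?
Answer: $i \sqrt{1008503} \approx 1004.2 i$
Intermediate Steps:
$a{\left(o \right)} = 10$
$\sqrt{-582719 - 471 \left(590 + \left(a{\left(21 \right)} - -304\right)\right)} = \sqrt{-582719 - 471 \left(590 + \left(10 - -304\right)\right)} = \sqrt{-582719 - 471 \left(590 + \left(10 + 304\right)\right)} = \sqrt{-582719 - 471 \left(590 + 314\right)} = \sqrt{-582719 - 425784} = \sqrt{-1008503} = i \sqrt{1008503}$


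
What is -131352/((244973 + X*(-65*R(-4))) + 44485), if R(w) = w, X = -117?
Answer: -1684/3321 ≈ -0.50708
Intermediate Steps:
-131352/((244973 + X*(-65*R(-4))) + 44485) = -131352/((244973 - (-7605)*(-4)) + 44485) = -131352/((244973 - 117*260) + 44485) = -131352/((244973 - 30420) + 44485) = -131352/(214553 + 44485) = -131352/259038 = -131352*1/259038 = -1684/3321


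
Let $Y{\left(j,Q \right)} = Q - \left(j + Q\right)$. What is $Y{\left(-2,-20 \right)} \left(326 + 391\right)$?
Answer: $1434$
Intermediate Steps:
$Y{\left(j,Q \right)} = - j$ ($Y{\left(j,Q \right)} = Q - \left(Q + j\right) = - j$)
$Y{\left(-2,-20 \right)} \left(326 + 391\right) = \left(-1\right) \left(-2\right) \left(326 + 391\right) = 2 \cdot 717 = 1434$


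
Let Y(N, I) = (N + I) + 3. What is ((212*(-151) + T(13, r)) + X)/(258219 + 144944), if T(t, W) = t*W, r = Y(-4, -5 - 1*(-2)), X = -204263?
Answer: -236327/403163 ≈ -0.58618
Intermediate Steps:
Y(N, I) = 3 + I + N (Y(N, I) = (I + N) + 3 = 3 + I + N)
r = -4 (r = 3 + (-5 - 1*(-2)) - 4 = 3 + (-5 + 2) - 4 = 3 - 3 - 4 = -4)
T(t, W) = W*t
((212*(-151) + T(13, r)) + X)/(258219 + 144944) = ((212*(-151) - 4*13) - 204263)/(258219 + 144944) = ((-32012 - 52) - 204263)/403163 = (-32064 - 204263)*(1/403163) = -236327*1/403163 = -236327/403163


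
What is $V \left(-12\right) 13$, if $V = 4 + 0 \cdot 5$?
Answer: $-624$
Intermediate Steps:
$V = 4$ ($V = 4 + 0 = 4$)
$V \left(-12\right) 13 = 4 \left(-12\right) 13 = \left(-48\right) 13 = -624$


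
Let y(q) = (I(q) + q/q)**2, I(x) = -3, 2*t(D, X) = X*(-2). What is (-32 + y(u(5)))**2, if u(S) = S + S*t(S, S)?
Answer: 784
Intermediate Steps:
t(D, X) = -X (t(D, X) = (X*(-2))/2 = (-2*X)/2 = -X)
u(S) = S - S**2 (u(S) = S + S*(-S) = S - S**2)
y(q) = 4 (y(q) = (-3 + q/q)**2 = (-3 + 1)**2 = (-2)**2 = 4)
(-32 + y(u(5)))**2 = (-32 + 4)**2 = (-28)**2 = 784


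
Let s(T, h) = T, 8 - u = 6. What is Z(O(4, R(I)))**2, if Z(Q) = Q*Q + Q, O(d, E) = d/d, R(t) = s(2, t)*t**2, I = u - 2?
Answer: 4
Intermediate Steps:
u = 2 (u = 8 - 1*6 = 8 - 6 = 2)
I = 0 (I = 2 - 2 = 0)
R(t) = 2*t**2
O(d, E) = 1
Z(Q) = Q + Q**2 (Z(Q) = Q**2 + Q = Q + Q**2)
Z(O(4, R(I)))**2 = (1*(1 + 1))**2 = (1*2)**2 = 2**2 = 4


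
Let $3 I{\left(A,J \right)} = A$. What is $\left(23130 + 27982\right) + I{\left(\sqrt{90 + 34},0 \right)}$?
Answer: $51112 + \frac{2 \sqrt{31}}{3} \approx 51116.0$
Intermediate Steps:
$I{\left(A,J \right)} = \frac{A}{3}$
$\left(23130 + 27982\right) + I{\left(\sqrt{90 + 34},0 \right)} = \left(23130 + 27982\right) + \frac{\sqrt{90 + 34}}{3} = 51112 + \frac{\sqrt{124}}{3} = 51112 + \frac{2 \sqrt{31}}{3}$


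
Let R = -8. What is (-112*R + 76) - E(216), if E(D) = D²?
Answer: -45684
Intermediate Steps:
(-112*R + 76) - E(216) = (-112*(-8) + 76) - 1*216² = (896 + 76) - 1*46656 = 972 - 46656 = -45684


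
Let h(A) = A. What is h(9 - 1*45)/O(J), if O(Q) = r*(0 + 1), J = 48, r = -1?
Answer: 36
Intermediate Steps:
O(Q) = -1 (O(Q) = -(0 + 1) = -1*1 = -1)
h(9 - 1*45)/O(J) = (9 - 1*45)/(-1) = (9 - 45)*(-1) = -36*(-1) = 36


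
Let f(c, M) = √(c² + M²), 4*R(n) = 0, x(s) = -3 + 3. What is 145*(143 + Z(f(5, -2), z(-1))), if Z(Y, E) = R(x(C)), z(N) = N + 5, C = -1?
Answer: 20735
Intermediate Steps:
x(s) = 0
R(n) = 0 (R(n) = (¼)*0 = 0)
f(c, M) = √(M² + c²)
z(N) = 5 + N
Z(Y, E) = 0
145*(143 + Z(f(5, -2), z(-1))) = 145*(143 + 0) = 145*143 = 20735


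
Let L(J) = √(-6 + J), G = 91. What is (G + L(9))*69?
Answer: 6279 + 69*√3 ≈ 6398.5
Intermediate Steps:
(G + L(9))*69 = (91 + √(-6 + 9))*69 = (91 + √3)*69 = 6279 + 69*√3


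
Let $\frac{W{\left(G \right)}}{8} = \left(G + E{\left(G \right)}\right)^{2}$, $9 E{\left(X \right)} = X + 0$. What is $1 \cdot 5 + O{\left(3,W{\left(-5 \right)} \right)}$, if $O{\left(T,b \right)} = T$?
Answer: $8$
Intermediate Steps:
$E{\left(X \right)} = \frac{X}{9}$ ($E{\left(X \right)} = \frac{X + 0}{9} = \frac{X}{9}$)
$W{\left(G \right)} = \frac{800 G^{2}}{81}$ ($W{\left(G \right)} = 8 \left(G + \frac{G}{9}\right)^{2} = 8 \left(\frac{10 G}{9}\right)^{2} = 8 \frac{100 G^{2}}{81} = \frac{800 G^{2}}{81}$)
$1 \cdot 5 + O{\left(3,W{\left(-5 \right)} \right)} = 1 \cdot 5 + 3 = 5 + 3 = 8$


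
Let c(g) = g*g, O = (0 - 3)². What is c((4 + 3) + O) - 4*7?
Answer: 228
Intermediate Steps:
O = 9 (O = (-3)² = 9)
c(g) = g²
c((4 + 3) + O) - 4*7 = ((4 + 3) + 9)² - 4*7 = (7 + 9)² - 28 = 16² - 28 = 256 - 28 = 228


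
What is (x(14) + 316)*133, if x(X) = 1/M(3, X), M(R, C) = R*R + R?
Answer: 504469/12 ≈ 42039.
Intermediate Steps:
M(R, C) = R + R**2 (M(R, C) = R**2 + R = R + R**2)
x(X) = 1/12 (x(X) = 1/(3*(1 + 3)) = 1/(3*4) = 1/12)
(x(14) + 316)*133 = (1/12 + 316)*133 = (3793/12)*133 = 504469/12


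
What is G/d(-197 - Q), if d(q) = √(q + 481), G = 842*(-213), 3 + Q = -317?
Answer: -89673*√151/151 ≈ -7297.5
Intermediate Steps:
Q = -320 (Q = -3 - 317 = -320)
G = -179346
d(q) = √(481 + q)
G/d(-197 - Q) = -179346/√(481 + (-197 - 1*(-320))) = -179346/√(481 + (-197 + 320)) = -179346/√(481 + 123) = -179346*√151/302 = -89673*√151/151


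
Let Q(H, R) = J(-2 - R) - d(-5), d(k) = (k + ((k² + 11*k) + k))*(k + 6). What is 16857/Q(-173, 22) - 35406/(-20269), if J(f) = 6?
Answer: 343303209/932374 ≈ 368.20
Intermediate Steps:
d(k) = (6 + k)*(k² + 13*k) (d(k) = (k + (k² + 12*k))*(6 + k) = (k² + 13*k)*(6 + k) = (6 + k)*(k² + 13*k))
Q(H, R) = 46 (Q(H, R) = 6 - (-5)*(78 + (-5)² + 19*(-5)) = 6 - (-5)*(78 + 25 - 95) = 6 - (-5)*8 = 6 - 1*(-40) = 6 + 40 = 46)
16857/Q(-173, 22) - 35406/(-20269) = 16857/46 - 35406/(-20269) = 16857*(1/46) - 35406*(-1/20269) = 16857/46 + 35406/20269 = 343303209/932374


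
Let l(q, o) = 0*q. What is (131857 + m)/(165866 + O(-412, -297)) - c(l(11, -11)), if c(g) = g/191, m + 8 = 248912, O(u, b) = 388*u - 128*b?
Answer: 380761/44026 ≈ 8.6485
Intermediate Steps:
O(u, b) = -128*b + 388*u
m = 248904 (m = -8 + 248912 = 248904)
l(q, o) = 0
c(g) = g/191 (c(g) = g*(1/191) = g/191)
(131857 + m)/(165866 + O(-412, -297)) - c(l(11, -11)) = (131857 + 248904)/(165866 + (-128*(-297) + 388*(-412))) - 0/191 = 380761/(165866 + (38016 - 159856)) - 1*0 = 380761/(165866 - 121840) + 0 = 380761/44026 + 0 = 380761/44026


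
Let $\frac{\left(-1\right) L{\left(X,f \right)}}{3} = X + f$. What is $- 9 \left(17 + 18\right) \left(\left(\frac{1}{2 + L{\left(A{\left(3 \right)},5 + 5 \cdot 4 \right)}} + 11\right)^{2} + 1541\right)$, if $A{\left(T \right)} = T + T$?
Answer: $- \frac{619245945}{1183} \approx -5.2345 \cdot 10^{5}$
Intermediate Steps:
$A{\left(T \right)} = 2 T$
$L{\left(X,f \right)} = - 3 X - 3 f$ ($L{\left(X,f \right)} = - 3 \left(X + f\right) = - 3 X - 3 f$)
$- 9 \left(17 + 18\right) \left(\left(\frac{1}{2 + L{\left(A{\left(3 \right)},5 + 5 \cdot 4 \right)}} + 11\right)^{2} + 1541\right) = - 9 \left(17 + 18\right) \left(\left(\frac{1}{2 - \left(3 \left(5 + 5 \cdot 4\right) + 3 \cdot 2 \cdot 3\right)} + 11\right)^{2} + 1541\right) = \left(-9\right) 35 \left(\left(\frac{1}{2 - \left(18 + 3 \left(5 + 20\right)\right)} + 11\right)^{2} + 1541\right) = - 315 \left(\left(\frac{1}{2 - 93} + 11\right)^{2} + 1541\right) = - 315 \left(\left(\frac{1}{-91} + 11\right)^{2} + 1541\right) = - 315 \left(\left(- \frac{1}{91} + 11\right)^{2} + 1541\right) = - 315 \left(\left(\frac{1000}{91}\right)^{2} + 1541\right) = - 315 \left(\frac{1000000}{8281} + 1541\right) = \left(-315\right) \frac{13761021}{8281} = - \frac{619245945}{1183}$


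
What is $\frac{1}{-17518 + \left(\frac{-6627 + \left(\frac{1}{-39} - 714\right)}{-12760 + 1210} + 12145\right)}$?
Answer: $- \frac{1287}{6914233} \approx -0.00018614$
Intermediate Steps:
$\frac{1}{-17518 + \left(\frac{-6627 + \left(\frac{1}{-39} - 714\right)}{-12760 + 1210} + 12145\right)} = \frac{1}{-17518 + \left(\frac{-6627 - \frac{27847}{39}}{-11550} + 12145\right)} = \frac{1}{-17518 + \left(\left(-6627 - \frac{27847}{39}\right) \left(- \frac{1}{11550}\right) + 12145\right)} = \frac{1}{-17518 + \left(\left(- \frac{286300}{39}\right) \left(- \frac{1}{11550}\right) + 12145\right)} = \frac{1}{-17518 + \left(\frac{818}{1287} + 12145\right)} = \frac{1}{-17518 + \frac{15631433}{1287}} = \frac{1}{- \frac{6914233}{1287}} = - \frac{1287}{6914233}$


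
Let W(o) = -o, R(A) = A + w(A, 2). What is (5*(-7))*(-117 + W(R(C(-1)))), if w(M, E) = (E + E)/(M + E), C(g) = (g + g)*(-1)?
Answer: 4200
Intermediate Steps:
C(g) = -2*g (C(g) = (2*g)*(-1) = -2*g)
w(M, E) = 2*E/(E + M) (w(M, E) = (2*E)/(E + M) = 2*E/(E + M))
R(A) = A + 4/(2 + A) (R(A) = A + 2*2/(2 + A) = A + 4/(2 + A))
(5*(-7))*(-117 + W(R(C(-1)))) = (5*(-7))*(-117 - (4 + (-2*(-1))*(2 - 2*(-1)))/(2 - 2*(-1))) = -35*(-117 - (4 + 2*(2 + 2))/(2 + 2)) = -35*(-117 - (4 + 2*4)/4) = -35*(-117 - (4 + 8)/4) = -35*(-117 - 12/4) = -35*(-117 - 1*3) = -35*(-117 - 3) = -35*(-120) = 4200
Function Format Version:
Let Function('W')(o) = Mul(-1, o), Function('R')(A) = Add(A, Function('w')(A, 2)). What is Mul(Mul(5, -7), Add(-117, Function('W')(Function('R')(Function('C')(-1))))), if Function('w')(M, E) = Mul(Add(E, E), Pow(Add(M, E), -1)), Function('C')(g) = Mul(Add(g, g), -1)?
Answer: 4200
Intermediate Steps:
Function('C')(g) = Mul(-2, g) (Function('C')(g) = Mul(Mul(2, g), -1) = Mul(-2, g))
Function('w')(M, E) = Mul(2, E, Pow(Add(E, M), -1)) (Function('w')(M, E) = Mul(Mul(2, E), Pow(Add(E, M), -1)) = Mul(2, E, Pow(Add(E, M), -1)))
Function('R')(A) = Add(A, Mul(4, Pow(Add(2, A), -1))) (Function('R')(A) = Add(A, Mul(2, 2, Pow(Add(2, A), -1))) = Add(A, Mul(4, Pow(Add(2, A), -1))))
Mul(Mul(5, -7), Add(-117, Function('W')(Function('R')(Function('C')(-1))))) = Mul(Mul(5, -7), Add(-117, Mul(-1, Mul(Pow(Add(2, Mul(-2, -1)), -1), Add(4, Mul(Mul(-2, -1), Add(2, Mul(-2, -1)))))))) = Mul(-35, Add(-117, Mul(-1, Mul(Pow(Add(2, 2), -1), Add(4, Mul(2, Add(2, 2))))))) = Mul(-35, Add(-117, Mul(-1, Mul(Pow(4, -1), Add(4, Mul(2, 4)))))) = Mul(-35, Add(-117, Mul(-1, Mul(Rational(1, 4), Add(4, 8))))) = Mul(-35, Add(-117, Mul(-1, Mul(Rational(1, 4), 12)))) = Mul(-35, Add(-117, Mul(-1, 3))) = Mul(-35, Add(-117, -3)) = Mul(-35, -120) = 4200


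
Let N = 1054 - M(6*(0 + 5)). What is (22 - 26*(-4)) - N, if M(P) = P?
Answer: -898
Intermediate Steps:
N = 1024 (N = 1054 - 6*(0 + 5) = 1054 - 6*5 = 1054 - 1*30 = 1054 - 30 = 1024)
(22 - 26*(-4)) - N = (22 - 26*(-4)) - 1*1024 = (22 + 104) - 1024 = 126 - 1024 = -898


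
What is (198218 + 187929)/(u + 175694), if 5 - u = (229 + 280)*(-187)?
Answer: 386147/270882 ≈ 1.4255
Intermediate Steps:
u = 95188 (u = 5 - (229 + 280)*(-187) = 5 - 509*(-187) = 5 - 1*(-95183) = 5 + 95183 = 95188)
(198218 + 187929)/(u + 175694) = (198218 + 187929)/(95188 + 175694) = 386147/270882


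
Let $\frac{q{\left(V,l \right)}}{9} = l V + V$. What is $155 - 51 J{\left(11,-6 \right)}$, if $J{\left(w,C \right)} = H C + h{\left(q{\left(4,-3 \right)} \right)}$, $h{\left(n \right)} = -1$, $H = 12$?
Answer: $3878$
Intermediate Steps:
$q{\left(V,l \right)} = 9 V + 9 V l$ ($q{\left(V,l \right)} = 9 \left(l V + V\right) = 9 \left(V l + V\right) = 9 \left(V + V l\right) = 9 V + 9 V l$)
$J{\left(w,C \right)} = -1 + 12 C$ ($J{\left(w,C \right)} = 12 C - 1 = -1 + 12 C$)
$155 - 51 J{\left(11,-6 \right)} = 155 - 51 \left(-1 + 12 \left(-6\right)\right) = 155 - 51 \left(-1 - 72\right) = 155 - -3723 = 155 + 3723 = 3878$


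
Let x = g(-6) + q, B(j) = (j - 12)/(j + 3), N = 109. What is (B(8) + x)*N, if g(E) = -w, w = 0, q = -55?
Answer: -66381/11 ≈ -6034.6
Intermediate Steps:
B(j) = (-12 + j)/(3 + j)
g(E) = 0 (g(E) = -1*0 = 0)
x = -55 (x = 0 - 55 = -55)
(B(8) + x)*N = ((-12 + 8)/(3 + 8) - 55)*109 = (-4/11 - 55)*109 = -609/11*109 = -66381/11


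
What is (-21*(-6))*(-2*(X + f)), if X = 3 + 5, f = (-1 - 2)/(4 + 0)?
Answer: -1827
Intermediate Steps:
f = -¾ (f = -3/4 = -3*¼ = -¾ ≈ -0.75000)
X = 8
(-21*(-6))*(-2*(X + f)) = (-21*(-6))*(-2*(8 - ¾)) = 126*(-2*29/4) = 126*(-29/2) = -1827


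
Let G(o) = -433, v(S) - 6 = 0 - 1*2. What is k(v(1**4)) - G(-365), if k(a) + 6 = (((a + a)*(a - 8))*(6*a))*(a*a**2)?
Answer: -48725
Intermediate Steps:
v(S) = 4 (v(S) = 6 + (0 - 1*2) = 6 + (0 - 2) = 6 - 2 = 4)
k(a) = -6 + 12*a**5*(-8 + a) (k(a) = -6 + (((a + a)*(a - 8))*(6*a))*(a*a**2) = -6 + (((2*a)*(-8 + a))*(6*a))*a**3 = -6 + ((2*a*(-8 + a))*(6*a))*a**3 = -6 + (12*a**2*(-8 + a))*a**3 = -6 + 12*a**5*(-8 + a))
k(v(1**4)) - G(-365) = (-6 - 96*4**5 + 12*4**6) - 1*(-433) = (-6 - 96*1024 + 12*4096) + 433 = (-6 - 98304 + 49152) + 433 = -49158 + 433 = -48725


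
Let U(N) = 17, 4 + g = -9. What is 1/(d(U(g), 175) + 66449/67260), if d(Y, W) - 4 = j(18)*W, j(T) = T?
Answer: 67260/212204489 ≈ 0.00031696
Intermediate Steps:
g = -13 (g = -4 - 9 = -13)
d(Y, W) = 4 + 18*W
1/(d(U(g), 175) + 66449/67260) = 1/((4 + 18*175) + 66449/67260) = 1/((4 + 3150) + 66449*(1/67260)) = 1/(3154 + 66449/67260) = 1/(212204489/67260) = 67260/212204489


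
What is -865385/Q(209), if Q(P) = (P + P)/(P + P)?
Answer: -865385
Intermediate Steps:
Q(P) = 1 (Q(P) = (2*P)/((2*P)) = (2*P)*(1/(2*P)) = 1)
-865385/Q(209) = -865385/1 = -865385*1 = -865385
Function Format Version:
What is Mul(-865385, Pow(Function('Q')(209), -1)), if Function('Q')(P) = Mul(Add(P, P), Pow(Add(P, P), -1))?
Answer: -865385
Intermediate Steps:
Function('Q')(P) = 1 (Function('Q')(P) = Mul(Mul(2, P), Pow(Mul(2, P), -1)) = Mul(Mul(2, P), Mul(Rational(1, 2), Pow(P, -1))) = 1)
Mul(-865385, Pow(Function('Q')(209), -1)) = Mul(-865385, Pow(1, -1)) = Mul(-865385, 1) = -865385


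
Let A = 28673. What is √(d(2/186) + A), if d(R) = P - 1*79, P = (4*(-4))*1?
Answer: √28578 ≈ 169.05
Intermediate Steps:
P = -16 (P = -16*1 = -16)
d(R) = -95 (d(R) = -16 - 1*79 = -16 - 79 = -95)
√(d(2/186) + A) = √(-95 + 28673) = √28578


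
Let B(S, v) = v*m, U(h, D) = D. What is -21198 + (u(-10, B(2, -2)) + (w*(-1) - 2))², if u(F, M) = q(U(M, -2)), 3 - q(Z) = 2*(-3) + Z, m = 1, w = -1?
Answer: -21098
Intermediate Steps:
q(Z) = 9 - Z (q(Z) = 3 - (2*(-3) + Z) = 3 - (-6 + Z) = 3 + (6 - Z) = 9 - Z)
B(S, v) = v (B(S, v) = v*1 = v)
u(F, M) = 11 (u(F, M) = 9 - 1*(-2) = 9 + 2 = 11)
-21198 + (u(-10, B(2, -2)) + (w*(-1) - 2))² = -21198 + (11 + (-1*(-1) - 2))² = -21198 + (11 + (1 - 2))² = -21198 + (11 - 1)² = -21198 + 10² = -21198 + 100 = -21098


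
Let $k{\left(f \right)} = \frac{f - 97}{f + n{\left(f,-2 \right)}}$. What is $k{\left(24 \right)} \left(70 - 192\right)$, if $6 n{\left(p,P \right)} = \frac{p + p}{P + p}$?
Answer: $\frac{48983}{134} \approx 365.54$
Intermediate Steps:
$n{\left(p,P \right)} = \frac{p}{3 \left(P + p\right)}$ ($n{\left(p,P \right)} = \frac{\left(p + p\right) \frac{1}{P + p}}{6} = \frac{2 p \frac{1}{P + p}}{6} = \frac{p}{3 \left(P + p\right)}$)
$k{\left(f \right)} = \frac{-97 + f}{f + \frac{f}{3 \left(-2 + f\right)}}$ ($k{\left(f \right)} = \frac{f - 97}{f + \frac{f}{3 \left(-2 + f\right)}} = \frac{-97 + f}{f + \frac{f}{3 \left(-2 + f\right)}}$)
$k{\left(24 \right)} \left(70 - 192\right) = \frac{3 \left(-97 + 24\right) \left(-2 + 24\right)}{24 \left(-5 + 3 \cdot 24\right)} \left(70 - 192\right) = 3 \cdot \frac{1}{24} \frac{1}{-5 + 72} \left(-73\right) 22 \left(-122\right) = 3 \cdot \frac{1}{24} \cdot \frac{1}{67} \left(-73\right) 22 \left(-122\right) = \left(- \frac{803}{268}\right) \left(-122\right) = \frac{48983}{134}$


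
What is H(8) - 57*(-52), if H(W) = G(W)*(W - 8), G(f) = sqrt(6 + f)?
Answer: 2964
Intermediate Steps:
H(W) = sqrt(6 + W)*(-8 + W) (H(W) = sqrt(6 + W)*(W - 8) = sqrt(6 + W)*(-8 + W))
H(8) - 57*(-52) = sqrt(6 + 8)*(-8 + 8) - 57*(-52) = sqrt(14)*0 + 2964 = 0 + 2964 = 2964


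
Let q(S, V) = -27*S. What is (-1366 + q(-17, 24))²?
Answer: 822649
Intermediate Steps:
(-1366 + q(-17, 24))² = (-1366 - 27*(-17))² = (-1366 + 459)² = (-907)² = 822649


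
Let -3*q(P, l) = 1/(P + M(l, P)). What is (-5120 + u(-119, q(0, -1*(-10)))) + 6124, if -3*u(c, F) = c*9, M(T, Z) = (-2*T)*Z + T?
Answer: 1361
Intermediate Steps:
M(T, Z) = T - 2*T*Z (M(T, Z) = -2*T*Z + T = T - 2*T*Z)
q(P, l) = -1/(3*(P + l*(1 - 2*P)))
u(c, F) = -3*c (u(c, F) = -c*9/3 = -3*c)
(-5120 + u(-119, q(0, -1*(-10)))) + 6124 = (-5120 - 3*(-119)) + 6124 = (-5120 + 357) + 6124 = -4763 + 6124 = 1361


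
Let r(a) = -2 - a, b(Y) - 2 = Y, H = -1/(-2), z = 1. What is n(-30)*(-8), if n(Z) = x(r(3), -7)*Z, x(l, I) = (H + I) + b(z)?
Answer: -840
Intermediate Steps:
H = ½ (H = -1*(-½) = ½ ≈ 0.50000)
b(Y) = 2 + Y
x(l, I) = 7/2 + I (x(l, I) = (½ + I) + (2 + 1) = (½ + I) + 3 = 7/2 + I)
n(Z) = -7*Z/2 (n(Z) = (7/2 - 7)*Z = -7*Z/2)
n(-30)*(-8) = -7/2*(-30)*(-8) = 105*(-8) = -840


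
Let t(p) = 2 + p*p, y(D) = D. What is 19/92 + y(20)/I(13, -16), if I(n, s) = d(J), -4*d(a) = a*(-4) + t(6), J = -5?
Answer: -3129/2668 ≈ -1.1728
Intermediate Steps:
t(p) = 2 + p**2
d(a) = -19/2 + a (d(a) = -(a*(-4) + (2 + 6**2))/4 = -(-4*a + (2 + 36))/4 = -(-4*a + 38)/4 = -(38 - 4*a)/4 = -19/2 + a)
I(n, s) = -29/2 (I(n, s) = -19/2 - 5 = -29/2)
19/92 + y(20)/I(13, -16) = 19/92 + 20/(-29/2) = 19*(1/92) + 20*(-2/29) = 19/92 - 40/29 = -3129/2668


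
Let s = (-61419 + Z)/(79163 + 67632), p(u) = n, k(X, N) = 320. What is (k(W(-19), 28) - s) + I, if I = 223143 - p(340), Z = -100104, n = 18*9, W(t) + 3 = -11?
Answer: 32779631818/146795 ≈ 2.2330e+5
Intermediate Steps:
W(t) = -14 (W(t) = -3 - 11 = -14)
n = 162
p(u) = 162
I = 222981 (I = 223143 - 1*162 = 223143 - 162 = 222981)
s = -161523/146795 (s = (-61419 - 100104)/(79163 + 67632) = -161523/146795 ≈ -1.1003)
(k(W(-19), 28) - s) + I = (320 - 1*(-161523/146795)) + 222981 = (320 + 161523/146795) + 222981 = 47135923/146795 + 222981 = 32779631818/146795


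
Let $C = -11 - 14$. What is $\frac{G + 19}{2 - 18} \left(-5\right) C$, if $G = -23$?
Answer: $\frac{125}{4} \approx 31.25$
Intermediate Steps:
$C = -25$ ($C = -11 - 14 = -25$)
$\frac{G + 19}{2 - 18} \left(-5\right) C = \frac{-23 + 19}{2 - 18} \left(-5\right) \left(-25\right) = - \frac{4}{-16} \left(-5\right) \left(-25\right) = \left(-4\right) \left(- \frac{1}{16}\right) \left(-5\right) \left(-25\right) = \frac{1}{4} \left(-5\right) \left(-25\right) = \left(- \frac{5}{4}\right) \left(-25\right) = \frac{125}{4}$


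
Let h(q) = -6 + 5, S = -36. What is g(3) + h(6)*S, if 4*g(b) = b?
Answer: 147/4 ≈ 36.750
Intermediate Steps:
g(b) = b/4
h(q) = -1
g(3) + h(6)*S = (¼)*3 - 1*(-36) = ¾ + 36 = 147/4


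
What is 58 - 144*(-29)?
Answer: 4234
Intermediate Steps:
58 - 144*(-29) = 58 + 4176 = 4234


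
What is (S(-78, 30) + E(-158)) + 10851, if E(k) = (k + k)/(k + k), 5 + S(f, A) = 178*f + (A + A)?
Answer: -2977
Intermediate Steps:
S(f, A) = -5 + 2*A + 178*f (S(f, A) = -5 + (178*f + (A + A)) = -5 + (178*f + 2*A) = -5 + (2*A + 178*f) = -5 + 2*A + 178*f)
E(k) = 1 (E(k) = (2*k)/((2*k)) = (2*k)*(1/(2*k)) = 1)
(S(-78, 30) + E(-158)) + 10851 = ((-5 + 2*30 + 178*(-78)) + 1) + 10851 = ((-5 + 60 - 13884) + 1) + 10851 = (-13829 + 1) + 10851 = -13828 + 10851 = -2977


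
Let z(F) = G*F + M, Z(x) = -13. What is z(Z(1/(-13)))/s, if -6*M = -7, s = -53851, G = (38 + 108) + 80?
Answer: 17621/323106 ≈ 0.054536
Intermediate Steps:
G = 226 (G = 146 + 80 = 226)
M = 7/6 (M = -1/6*(-7) = 7/6 ≈ 1.1667)
z(F) = 7/6 + 226*F (z(F) = 226*F + 7/6 = 7/6 + 226*F)
z(Z(1/(-13)))/s = (7/6 + 226*(-13))/(-53851) = (7/6 - 2938)*(-1/53851) = -17621/6*(-1/53851) = 17621/323106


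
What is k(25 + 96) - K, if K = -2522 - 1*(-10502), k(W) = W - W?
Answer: -7980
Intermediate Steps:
k(W) = 0
K = 7980 (K = -2522 + 10502 = 7980)
k(25 + 96) - K = 0 - 1*7980 = 0 - 7980 = -7980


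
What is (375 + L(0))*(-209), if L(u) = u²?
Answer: -78375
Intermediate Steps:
(375 + L(0))*(-209) = (375 + 0²)*(-209) = (375 + 0)*(-209) = 375*(-209) = -78375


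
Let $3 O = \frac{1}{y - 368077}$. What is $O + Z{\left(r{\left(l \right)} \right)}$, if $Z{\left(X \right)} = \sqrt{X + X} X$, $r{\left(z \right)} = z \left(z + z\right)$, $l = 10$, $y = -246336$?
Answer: $\frac{7372955999}{1843239} \approx 4000.0$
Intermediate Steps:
$r{\left(z \right)} = 2 z^{2}$ ($r{\left(z \right)} = z 2 z = 2 z^{2}$)
$O = - \frac{1}{1843239}$ ($O = \frac{1}{3 \left(-246336 - 368077\right)} = \frac{1}{3 \left(-614413\right)} = \frac{1}{3} \left(- \frac{1}{614413}\right) = - \frac{1}{1843239} \approx -5.4252 \cdot 10^{-7}$)
$Z{\left(X \right)} = \sqrt{2} X^{\frac{3}{2}}$ ($Z{\left(X \right)} = \sqrt{2 X} X = \sqrt{2} \sqrt{X} X = \sqrt{2} X^{\frac{3}{2}}$)
$O + Z{\left(r{\left(l \right)} \right)} = - \frac{1}{1843239} + \sqrt{2} \left(2 \cdot 10^{2}\right)^{\frac{3}{2}} = - \frac{1}{1843239} + \sqrt{2} \left(2 \cdot 100\right)^{\frac{3}{2}} = - \frac{1}{1843239} + \sqrt{2} \cdot 200^{\frac{3}{2}} = - \frac{1}{1843239} + \sqrt{2} \cdot 2000 \sqrt{2} = - \frac{1}{1843239} + 4000 = \frac{7372955999}{1843239}$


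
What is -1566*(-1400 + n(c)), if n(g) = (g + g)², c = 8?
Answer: 1791504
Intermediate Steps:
n(g) = 4*g² (n(g) = (2*g)² = 4*g²)
-1566*(-1400 + n(c)) = -1566*(-1400 + 4*8²) = -1566*(-1400 + 4*64) = -1566*(-1400 + 256) = -1566*(-1144) = 1791504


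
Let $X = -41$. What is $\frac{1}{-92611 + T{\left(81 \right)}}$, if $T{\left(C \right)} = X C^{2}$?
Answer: $- \frac{1}{361612} \approx -2.7654 \cdot 10^{-6}$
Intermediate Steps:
$T{\left(C \right)} = - 41 C^{2}$
$\frac{1}{-92611 + T{\left(81 \right)}} = \frac{1}{-92611 - 41 \cdot 81^{2}} = \frac{1}{-92611 - 269001} = \frac{1}{-361612} = - \frac{1}{361612}$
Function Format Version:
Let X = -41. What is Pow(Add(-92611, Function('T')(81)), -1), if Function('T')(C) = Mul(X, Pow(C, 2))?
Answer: Rational(-1, 361612) ≈ -2.7654e-6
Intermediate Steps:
Function('T')(C) = Mul(-41, Pow(C, 2))
Pow(Add(-92611, Function('T')(81)), -1) = Pow(Add(-92611, Mul(-41, Pow(81, 2))), -1) = Pow(Add(-92611, Mul(-41, 6561)), -1) = Pow(Add(-92611, -269001), -1) = Pow(-361612, -1) = Rational(-1, 361612)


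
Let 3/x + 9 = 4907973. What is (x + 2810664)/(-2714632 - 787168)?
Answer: -4598212576033/5728902778400 ≈ -0.80263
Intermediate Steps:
x = 1/1635988 (x = 3/(-9 + 4907973) = 3/4907964 = 3*(1/4907964) = 1/1635988 ≈ 6.1125e-7)
(x + 2810664)/(-2714632 - 787168) = (1/1635988 + 2810664)/(-2714632 - 787168) = (4598212576033/1635988)/(-3501800) = (4598212576033/1635988)*(-1/3501800) = -4598212576033/5728902778400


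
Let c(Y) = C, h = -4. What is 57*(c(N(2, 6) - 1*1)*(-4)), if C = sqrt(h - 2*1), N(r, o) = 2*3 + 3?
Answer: -228*I*sqrt(6) ≈ -558.48*I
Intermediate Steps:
N(r, o) = 9 (N(r, o) = 6 + 3 = 9)
C = I*sqrt(6) (C = sqrt(-4 - 2*1) = sqrt(-4 - 2) = sqrt(-6) = I*sqrt(6) ≈ 2.4495*I)
c(Y) = I*sqrt(6)
57*(c(N(2, 6) - 1*1)*(-4)) = 57*((I*sqrt(6))*(-4)) = 57*(-4*I*sqrt(6)) = -228*I*sqrt(6)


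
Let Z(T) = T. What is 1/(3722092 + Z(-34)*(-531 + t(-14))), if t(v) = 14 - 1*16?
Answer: 1/3740214 ≈ 2.6736e-7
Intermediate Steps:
t(v) = -2 (t(v) = 14 - 16 = -2)
1/(3722092 + Z(-34)*(-531 + t(-14))) = 1/(3722092 - 34*(-531 - 2)) = 1/(3722092 - 34*(-533)) = 1/(3722092 + 18122) = 1/3740214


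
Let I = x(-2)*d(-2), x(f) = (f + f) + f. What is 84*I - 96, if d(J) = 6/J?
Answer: 1416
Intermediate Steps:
x(f) = 3*f (x(f) = 2*f + f = 3*f)
I = 18 (I = (3*(-2))*(6/(-2)) = -36*(-1)/2 = -6*(-3) = 18)
84*I - 96 = 84*18 - 96 = 1512 - 96 = 1416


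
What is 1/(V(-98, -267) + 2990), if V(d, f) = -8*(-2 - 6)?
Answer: 1/3054 ≈ 0.00032744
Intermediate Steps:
V(d, f) = 64 (V(d, f) = -8*(-8) = 64)
1/(V(-98, -267) + 2990) = 1/(64 + 2990) = 1/3054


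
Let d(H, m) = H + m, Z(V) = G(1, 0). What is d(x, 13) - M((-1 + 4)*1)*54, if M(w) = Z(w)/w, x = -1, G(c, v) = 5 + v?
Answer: -78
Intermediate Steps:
Z(V) = 5 (Z(V) = 5 + 0 = 5)
M(w) = 5/w
d(x, 13) - M((-1 + 4)*1)*54 = (-1 + 13) - 5/((-1 + 4)*1)*54 = 12 - 5/(3*1)*54 = 12 - 5/3*54 = 12 - 90 = -78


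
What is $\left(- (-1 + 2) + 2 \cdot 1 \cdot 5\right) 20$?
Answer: $180$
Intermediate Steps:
$\left(- (-1 + 2) + 2 \cdot 1 \cdot 5\right) 20 = \left(\left(-1\right) 1 + 2 \cdot 5\right) 20 = \left(-1 + 10\right) 20 = 9 \cdot 20 = 180$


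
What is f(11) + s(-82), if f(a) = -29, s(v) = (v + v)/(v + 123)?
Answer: -33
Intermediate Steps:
s(v) = 2*v/(123 + v) (s(v) = (2*v)/(123 + v) = 2*v/(123 + v))
f(11) + s(-82) = -29 + 2*(-82)/(123 - 82) = -29 + 2*(-82)/41 = -29 + 2*(-82)*(1/41) = -29 - 4 = -33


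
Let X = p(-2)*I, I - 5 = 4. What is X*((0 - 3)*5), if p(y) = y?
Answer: 270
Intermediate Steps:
I = 9 (I = 5 + 4 = 9)
X = -18 (X = -2*9 = -18)
X*((0 - 3)*5) = -18*(0 - 3)*5 = -(-54)*5 = -18*(-15) = 270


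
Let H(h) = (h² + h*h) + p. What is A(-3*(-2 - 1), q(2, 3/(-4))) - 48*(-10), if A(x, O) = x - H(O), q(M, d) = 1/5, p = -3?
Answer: 12298/25 ≈ 491.92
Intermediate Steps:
H(h) = -3 + 2*h² (H(h) = (h² + h*h) - 3 = (h² + h²) - 3 = 2*h² - 3 = -3 + 2*h²)
q(M, d) = ⅕
A(x, O) = 3 + x - 2*O² (A(x, O) = x - (-3 + 2*O²) = x + (3 - 2*O²) = 3 + x - 2*O²)
A(-3*(-2 - 1), q(2, 3/(-4))) - 48*(-10) = (3 - 3*(-2 - 1) - 2*(⅕)²) - 48*(-10) = (3 - 3*(-3) - 2*1/25) + 480 = (3 + 9 - 2/25) + 480 = 298/25 + 480 = 12298/25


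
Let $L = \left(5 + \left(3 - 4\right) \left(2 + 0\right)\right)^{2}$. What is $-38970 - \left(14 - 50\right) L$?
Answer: $-38646$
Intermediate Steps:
$L = 9$ ($L = \left(5 - 2\right)^{2} = 3^{2} = 9$)
$-38970 - \left(14 - 50\right) L = -38970 - \left(14 - 50\right) 9 = -38970 - \left(-36\right) 9 = -38970 - -324 = -38970 + 324 = -38646$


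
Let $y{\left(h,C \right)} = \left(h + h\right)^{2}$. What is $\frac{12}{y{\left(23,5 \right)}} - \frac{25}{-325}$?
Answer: $\frac{568}{6877} \approx 0.082594$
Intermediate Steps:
$y{\left(h,C \right)} = 4 h^{2}$ ($y{\left(h,C \right)} = \left(2 h\right)^{2} = 4 h^{2}$)
$\frac{12}{y{\left(23,5 \right)}} - \frac{25}{-325} = \frac{12}{4 \cdot 23^{2}} - \frac{25}{-325} = \frac{12}{4 \cdot 529} - - \frac{1}{13} = \frac{12}{2116} + \frac{1}{13} = 12 \cdot \frac{1}{2116} + \frac{1}{13} = \frac{3}{529} + \frac{1}{13} = \frac{568}{6877}$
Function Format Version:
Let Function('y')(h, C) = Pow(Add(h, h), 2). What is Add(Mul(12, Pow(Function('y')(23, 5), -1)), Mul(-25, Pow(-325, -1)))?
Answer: Rational(568, 6877) ≈ 0.082594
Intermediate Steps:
Function('y')(h, C) = Mul(4, Pow(h, 2)) (Function('y')(h, C) = Pow(Mul(2, h), 2) = Mul(4, Pow(h, 2)))
Add(Mul(12, Pow(Function('y')(23, 5), -1)), Mul(-25, Pow(-325, -1))) = Add(Mul(12, Pow(Mul(4, Pow(23, 2)), -1)), Mul(-25, Pow(-325, -1))) = Add(Mul(12, Pow(Mul(4, 529), -1)), Mul(-25, Rational(-1, 325))) = Add(Mul(12, Pow(2116, -1)), Rational(1, 13)) = Add(Mul(12, Rational(1, 2116)), Rational(1, 13)) = Add(Rational(3, 529), Rational(1, 13)) = Rational(568, 6877)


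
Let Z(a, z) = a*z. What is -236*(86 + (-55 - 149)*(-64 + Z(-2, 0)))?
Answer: -3101512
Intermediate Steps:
-236*(86 + (-55 - 149)*(-64 + Z(-2, 0))) = -236*(86 + (-55 - 149)*(-64 - 2*0)) = -236*(86 - 204*(-64 + 0)) = -236*(86 - 204*(-64)) = -236*(86 + 13056) = -236*13142 = -3101512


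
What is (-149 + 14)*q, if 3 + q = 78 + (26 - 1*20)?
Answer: -10935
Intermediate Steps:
q = 81 (q = -3 + (78 + (26 - 1*20)) = -3 + (78 + (26 - 20)) = -3 + (78 + 6) = -3 + 84 = 81)
(-149 + 14)*q = (-149 + 14)*81 = -135*81 = -10935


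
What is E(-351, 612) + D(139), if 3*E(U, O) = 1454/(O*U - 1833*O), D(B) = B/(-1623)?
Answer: -93287563/1084657392 ≈ -0.086007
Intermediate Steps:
D(B) = -B/1623 (D(B) = B*(-1/1623) = -B/1623)
E(U, O) = 1454/(3*(-1833*O + O*U)) (E(U, O) = (1454/(O*U - 1833*O))/3 = (1454/(-1833*O + O*U))/3 = 1454/(3*(-1833*O + O*U)))
E(-351, 612) + D(139) = (1454/3)/(612*(-1833 - 351)) - 1/1623*139 = (1454/3)*(1/612)/(-2184) - 139/1623 = (1454/3)*(1/612)*(-1/2184) - 139/1623 = -727/2004912 - 139/1623 = -93287563/1084657392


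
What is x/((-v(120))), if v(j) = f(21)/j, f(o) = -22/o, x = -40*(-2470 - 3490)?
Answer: 300384000/11 ≈ 2.7308e+7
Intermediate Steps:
x = 238400 (x = -40*(-5960) = 238400)
v(j) = -22/(21*j) (v(j) = (-22/21)/j = (-22*1/21)/j = -22/(21*j))
x/((-v(120))) = 238400/((-(-22)/(21*120))) = 238400/((-1*(-11/1260))) = 238400/(11/1260) = 238400*(1260/11) = 300384000/11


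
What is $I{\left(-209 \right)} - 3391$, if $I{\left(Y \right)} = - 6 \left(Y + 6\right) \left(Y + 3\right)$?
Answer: $-254299$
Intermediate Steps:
$I{\left(Y \right)} = \left(-36 - 6 Y\right) \left(3 + Y\right)$ ($I{\left(Y \right)} = - 6 \left(6 + Y\right) \left(3 + Y\right) = \left(-36 - 6 Y\right) \left(3 + Y\right)$)
$I{\left(-209 \right)} - 3391 = \left(-108 - -11286 - 6 \left(-209\right)^{2}\right) - 3391 = \left(-108 + 11286 - 262086\right) - 3391 = -250908 - 3391 = -254299$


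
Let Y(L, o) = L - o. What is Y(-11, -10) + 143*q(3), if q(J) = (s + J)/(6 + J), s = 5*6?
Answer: 1570/3 ≈ 523.33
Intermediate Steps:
s = 30
q(J) = (30 + J)/(6 + J)
Y(-11, -10) + 143*q(3) = (-11 - 1*(-10)) + 143*((30 + 3)/(6 + 3)) = (-11 + 10) + 143*(33/9) = -1 + 143*((⅑)*33) = -1 + 143*(11/3) = -1 + 1573/3 = 1570/3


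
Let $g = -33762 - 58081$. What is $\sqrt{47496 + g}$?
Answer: $i \sqrt{44347} \approx 210.59 i$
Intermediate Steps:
$g = -91843$ ($g = -33762 - 58081 = -91843$)
$\sqrt{47496 + g} = \sqrt{47496 - 91843} = \sqrt{-44347} = i \sqrt{44347}$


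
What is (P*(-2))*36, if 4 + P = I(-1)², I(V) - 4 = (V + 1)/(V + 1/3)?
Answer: -864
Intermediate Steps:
I(V) = 4 + (1 + V)/(⅓ + V) (I(V) = 4 + (V + 1)/(V + 1/3) = 4 + (1 + V)/(V + ⅓) = 4 + (1 + V)/(⅓ + V))
P = 12 (P = -4 + ((7 + 15*(-1))/(1 + 3*(-1)))² = -4 + ((7 - 15)/(1 - 3))² = -4 + (-8/(-2))² = -4 + (-½*(-8))² = -4 + 4² = -4 + 16 = 12)
(P*(-2))*36 = (12*(-2))*36 = -24*36 = -864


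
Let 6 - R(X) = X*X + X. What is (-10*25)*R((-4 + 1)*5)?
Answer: 51000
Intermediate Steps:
R(X) = 6 - X - X**2 (R(X) = 6 - (X*X + X) = 6 - (X**2 + X) = 6 - (X + X**2) = 6 + (-X - X**2) = 6 - X - X**2)
(-10*25)*R((-4 + 1)*5) = (-10*25)*(6 - (-4 + 1)*5 - ((-4 + 1)*5)**2) = -250*(6 - (-3)*5 - (-3*5)**2) = -250*(6 - 1*(-15) - 1*(-15)**2) = -250*(6 + 15 - 1*225) = -250*(6 + 15 - 225) = -250*(-204) = 51000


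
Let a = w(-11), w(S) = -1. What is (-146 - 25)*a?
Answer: 171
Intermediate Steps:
a = -1
(-146 - 25)*a = (-146 - 25)*(-1) = -171*(-1) = 171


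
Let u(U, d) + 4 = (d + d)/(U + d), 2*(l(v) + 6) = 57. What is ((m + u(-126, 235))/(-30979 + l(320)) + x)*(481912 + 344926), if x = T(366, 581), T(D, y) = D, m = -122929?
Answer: 2064412469632488/6748517 ≈ 3.0591e+8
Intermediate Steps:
l(v) = 45/2 (l(v) = -6 + (½)*57 = -6 + 57/2 = 45/2)
u(U, d) = -4 + 2*d/(U + d) (u(U, d) = -4 + (d + d)/(U + d) = -4 + (2*d)/(U + d) = -4 + 2*d/(U + d))
x = 366
((m + u(-126, 235))/(-30979 + l(320)) + x)*(481912 + 344926) = ((-122929 + 2*(-1*235 - 2*(-126))/(-126 + 235))/(-30979 + 45/2) + 366)*(481912 + 344926) = ((-122929 + 2*(-235 + 252)/109)/(-61913/2) + 366)*826838 = ((-122929 + 2*(1/109)*17)*(-2/61913) + 366)*826838 = ((-122929 + 34/109)*(-2/61913) + 366)*826838 = (-13399227/109*(-2/61913) + 366)*826838 = (26798454/6748517 + 366)*826838 = (2496755676/6748517)*826838 = 2064412469632488/6748517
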